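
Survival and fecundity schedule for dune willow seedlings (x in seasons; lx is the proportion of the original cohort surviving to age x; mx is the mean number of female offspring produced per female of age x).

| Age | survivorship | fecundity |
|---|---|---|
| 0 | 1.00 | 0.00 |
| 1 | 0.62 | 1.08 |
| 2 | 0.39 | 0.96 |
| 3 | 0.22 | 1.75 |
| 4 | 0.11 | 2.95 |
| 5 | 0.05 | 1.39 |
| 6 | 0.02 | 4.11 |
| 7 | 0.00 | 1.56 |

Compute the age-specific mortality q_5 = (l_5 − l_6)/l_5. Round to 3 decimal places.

0.600

q_5 = (l_5 − l_6) / l_5 = (0.05 − 0.02) / 0.05
     = 0.03 / 0.05 = 0.6 → 0.600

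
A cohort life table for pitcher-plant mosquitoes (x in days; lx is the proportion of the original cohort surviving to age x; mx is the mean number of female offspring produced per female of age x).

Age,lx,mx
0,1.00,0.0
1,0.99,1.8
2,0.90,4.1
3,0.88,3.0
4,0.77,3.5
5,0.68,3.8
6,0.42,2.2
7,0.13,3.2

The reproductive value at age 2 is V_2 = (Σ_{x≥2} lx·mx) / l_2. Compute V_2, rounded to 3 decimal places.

lx·mx for x ≥ 2: 3.69, 2.64, 2.695, 2.584, 0.924, 0.416 → sum = 12.949
V_2 = 12.949 / l_2 = 12.949 / 0.9 = 14.387778… → 14.388

14.388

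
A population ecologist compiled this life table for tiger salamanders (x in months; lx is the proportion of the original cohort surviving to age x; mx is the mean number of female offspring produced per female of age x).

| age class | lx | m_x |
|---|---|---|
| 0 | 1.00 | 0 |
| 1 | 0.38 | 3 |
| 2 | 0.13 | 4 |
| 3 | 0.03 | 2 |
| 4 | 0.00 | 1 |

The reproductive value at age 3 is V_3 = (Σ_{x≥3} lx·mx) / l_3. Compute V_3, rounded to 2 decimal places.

lx·mx for x ≥ 3: 0.06, 0 → sum = 0.06
V_3 = 0.06 / l_3 = 0.06 / 0.03 = 2 → 2.00

2.00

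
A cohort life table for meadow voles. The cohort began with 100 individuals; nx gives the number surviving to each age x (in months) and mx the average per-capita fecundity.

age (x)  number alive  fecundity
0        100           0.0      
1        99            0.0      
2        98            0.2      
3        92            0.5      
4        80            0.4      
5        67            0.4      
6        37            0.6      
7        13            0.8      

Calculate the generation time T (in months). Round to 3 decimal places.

4.110

lx = nx/n0 = nx/100: 1, 0.99, 0.98, 0.92, 0.8, 0.67, 0.37, 0.13
lx·mx: 0, 0, 0.196, 0.46, 0.32, 0.268, 0.222, 0.104 → R0 = 1.57
x·lx·mx: 0, 0, 0.392, 1.38, 1.28, 1.34, 1.332, 0.728 → Σ = 6.452
T = 6.452 / 1.57 = 4.109554… → 4.110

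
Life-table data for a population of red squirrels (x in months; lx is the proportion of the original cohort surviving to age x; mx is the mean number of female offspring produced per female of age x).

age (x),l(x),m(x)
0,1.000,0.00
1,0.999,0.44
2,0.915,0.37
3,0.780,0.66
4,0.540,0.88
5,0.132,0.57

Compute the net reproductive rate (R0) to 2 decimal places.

lx·mx by age: 0, 0.43956, 0.33855, 0.5148, 0.4752, 0.07524
R0 = Σ lx·mx = 1.84335 → 1.84

1.84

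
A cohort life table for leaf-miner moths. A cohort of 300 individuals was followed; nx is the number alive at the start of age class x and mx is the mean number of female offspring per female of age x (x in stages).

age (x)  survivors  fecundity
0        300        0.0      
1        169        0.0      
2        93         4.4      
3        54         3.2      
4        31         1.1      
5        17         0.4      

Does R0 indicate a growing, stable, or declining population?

growing

lx = nx/n0 = nx/300: 1, 0.56333…, 0.31, 0.18, 0.10333…, 0.05667…
R0 = Σ lx·mx = 0 + 0 + 1.364 + 0.576 + 0.113667… + 0.022667… = 2.076333…
R0 > 1, so the population is growing.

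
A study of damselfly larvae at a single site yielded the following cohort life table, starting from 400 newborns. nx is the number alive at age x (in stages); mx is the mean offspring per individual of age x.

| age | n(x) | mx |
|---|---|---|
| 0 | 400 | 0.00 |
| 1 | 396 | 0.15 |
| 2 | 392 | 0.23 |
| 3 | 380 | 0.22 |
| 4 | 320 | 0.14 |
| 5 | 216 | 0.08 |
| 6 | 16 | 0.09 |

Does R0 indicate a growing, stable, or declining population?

declining

lx = nx/n0 = nx/400: 1, 0.99, 0.98, 0.95, 0.8, 0.54, 0.04
R0 = Σ lx·mx = 0 + 0.1485 + 0.2254 + 0.209 + 0.112 + 0.0432 + 0.0036 = 0.7417
R0 < 1, so the population is declining.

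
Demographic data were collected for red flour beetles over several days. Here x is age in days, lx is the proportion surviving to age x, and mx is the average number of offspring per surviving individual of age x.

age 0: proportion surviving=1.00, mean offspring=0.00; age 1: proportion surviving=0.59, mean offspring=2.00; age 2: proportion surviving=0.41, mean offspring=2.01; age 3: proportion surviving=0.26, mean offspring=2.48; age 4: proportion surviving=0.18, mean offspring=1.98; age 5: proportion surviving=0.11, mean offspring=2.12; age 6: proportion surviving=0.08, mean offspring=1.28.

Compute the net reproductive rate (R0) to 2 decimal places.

3.34

lx·mx by age: 0, 1.18, 0.8241, 0.6448, 0.3564, 0.2332, 0.1024
R0 = Σ lx·mx = 3.3409 → 3.34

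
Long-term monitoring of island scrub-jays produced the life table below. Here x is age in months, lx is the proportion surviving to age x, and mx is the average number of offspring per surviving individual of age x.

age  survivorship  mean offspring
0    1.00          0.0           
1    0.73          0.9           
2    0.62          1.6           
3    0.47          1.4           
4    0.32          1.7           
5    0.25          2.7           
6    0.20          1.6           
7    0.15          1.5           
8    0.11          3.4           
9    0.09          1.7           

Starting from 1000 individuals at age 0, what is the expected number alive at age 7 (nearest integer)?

150

Expected survivors = N0 · l_7 = 1000 × 0.15 = 150 → 150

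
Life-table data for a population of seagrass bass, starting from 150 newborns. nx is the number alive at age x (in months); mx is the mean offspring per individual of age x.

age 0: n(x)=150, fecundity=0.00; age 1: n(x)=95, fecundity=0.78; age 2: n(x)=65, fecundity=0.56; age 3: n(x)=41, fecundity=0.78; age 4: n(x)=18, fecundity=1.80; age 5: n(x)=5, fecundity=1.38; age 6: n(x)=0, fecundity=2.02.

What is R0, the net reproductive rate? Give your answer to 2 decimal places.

lx = nx/n0 = nx/150: 1, 0.63333…, 0.43333…, 0.27333…, 0.12, 0.03333…, 0
lx·mx by age: 0, 0.494…, 0.242667…, 0.2132…, 0.216, 0.046…, 0
R0 = Σ lx·mx = 1.211867… → 1.21

1.21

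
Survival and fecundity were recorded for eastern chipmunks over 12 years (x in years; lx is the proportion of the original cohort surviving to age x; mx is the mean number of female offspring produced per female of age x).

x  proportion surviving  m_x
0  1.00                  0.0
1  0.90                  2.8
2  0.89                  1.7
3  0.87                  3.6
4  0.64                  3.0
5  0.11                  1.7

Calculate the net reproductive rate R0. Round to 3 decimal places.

lx·mx by age: 0, 2.52, 1.513, 3.132, 1.92, 0.187
R0 = Σ lx·mx = 9.272 → 9.272

9.272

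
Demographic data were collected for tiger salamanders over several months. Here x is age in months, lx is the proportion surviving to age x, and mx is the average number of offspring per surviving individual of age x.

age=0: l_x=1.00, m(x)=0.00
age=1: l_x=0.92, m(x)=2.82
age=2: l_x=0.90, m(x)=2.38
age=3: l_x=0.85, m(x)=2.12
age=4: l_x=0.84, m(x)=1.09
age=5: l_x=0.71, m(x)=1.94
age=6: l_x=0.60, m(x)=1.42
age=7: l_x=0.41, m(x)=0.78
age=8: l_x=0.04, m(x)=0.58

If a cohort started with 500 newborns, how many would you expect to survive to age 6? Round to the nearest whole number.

Expected survivors = N0 · l_6 = 500 × 0.60 = 300 → 300

300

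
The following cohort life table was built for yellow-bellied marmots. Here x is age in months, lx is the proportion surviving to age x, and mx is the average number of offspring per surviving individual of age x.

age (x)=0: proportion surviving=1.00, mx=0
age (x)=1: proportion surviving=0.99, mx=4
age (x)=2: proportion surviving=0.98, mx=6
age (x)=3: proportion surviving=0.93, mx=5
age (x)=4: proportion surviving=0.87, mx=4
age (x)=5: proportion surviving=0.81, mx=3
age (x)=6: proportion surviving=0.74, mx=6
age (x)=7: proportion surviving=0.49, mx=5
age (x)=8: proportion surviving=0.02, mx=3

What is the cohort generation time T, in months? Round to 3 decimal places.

lx·mx: 0, 3.96, 5.88, 4.65, 3.48, 2.43, 4.44, 2.45, 0.06 → R0 = 27.35
x·lx·mx: 0, 3.96, 11.76, 13.95, 13.92, 12.15, 26.64, 17.15, 0.48 → Σ = 100.01
T = 100.01 / 27.35 = 3.656673… → 3.657

3.657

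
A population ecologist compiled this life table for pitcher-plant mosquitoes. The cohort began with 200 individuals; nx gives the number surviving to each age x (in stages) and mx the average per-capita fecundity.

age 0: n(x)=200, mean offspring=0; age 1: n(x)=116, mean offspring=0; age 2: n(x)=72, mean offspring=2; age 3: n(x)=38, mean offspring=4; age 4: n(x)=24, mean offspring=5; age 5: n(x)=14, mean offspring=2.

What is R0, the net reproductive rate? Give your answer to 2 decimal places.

lx = nx/n0 = nx/200: 1, 0.58, 0.36, 0.19, 0.12, 0.07
lx·mx by age: 0, 0, 0.72, 0.76, 0.6, 0.14
R0 = Σ lx·mx = 2.22 → 2.22

2.22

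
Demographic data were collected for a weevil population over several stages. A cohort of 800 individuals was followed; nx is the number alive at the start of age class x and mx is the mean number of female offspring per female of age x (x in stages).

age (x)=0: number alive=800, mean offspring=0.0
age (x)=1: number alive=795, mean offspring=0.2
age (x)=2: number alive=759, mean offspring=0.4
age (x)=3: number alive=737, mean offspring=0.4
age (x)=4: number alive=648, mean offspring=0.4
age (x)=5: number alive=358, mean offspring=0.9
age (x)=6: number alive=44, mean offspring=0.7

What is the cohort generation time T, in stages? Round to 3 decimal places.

3.273

lx = nx/n0 = nx/800: 1, 0.99375, 0.94875, 0.92125, 0.81, 0.4475, 0.055
lx·mx: 0, 0.19875, 0.3795, 0.3685, 0.324, 0.40275, 0.0385 → R0 = 1.712
x·lx·mx: 0, 0.19875, 0.759, 1.1055, 1.296, 2.01375, 0.231 → Σ = 5.604
T = 5.604 / 1.712 = 3.273364… → 3.273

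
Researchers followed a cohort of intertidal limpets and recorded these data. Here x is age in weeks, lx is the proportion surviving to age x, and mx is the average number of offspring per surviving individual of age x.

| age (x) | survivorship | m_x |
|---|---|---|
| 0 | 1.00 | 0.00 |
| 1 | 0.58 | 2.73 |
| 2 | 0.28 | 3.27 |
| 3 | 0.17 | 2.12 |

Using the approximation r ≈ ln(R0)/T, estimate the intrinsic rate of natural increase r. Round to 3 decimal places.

0.668

R0 = Σ lx·mx = 0 + 1.5834 + 0.9156 + 0.3604 = 2.8594
Σ x·lx·mx = 4.4958; T = 4.4958/2.8594 = 1.57229…
r ≈ ln(R0)/T = ln(2.8594)/1.57229… = 0.66821… → 0.668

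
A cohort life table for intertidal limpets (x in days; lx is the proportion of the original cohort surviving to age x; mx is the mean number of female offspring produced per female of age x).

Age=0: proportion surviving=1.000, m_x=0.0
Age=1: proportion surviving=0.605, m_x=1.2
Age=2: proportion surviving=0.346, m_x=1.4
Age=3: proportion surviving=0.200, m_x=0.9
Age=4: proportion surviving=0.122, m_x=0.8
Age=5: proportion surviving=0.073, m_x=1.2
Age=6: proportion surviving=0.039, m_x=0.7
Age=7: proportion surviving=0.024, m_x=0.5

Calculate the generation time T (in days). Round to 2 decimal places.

lx·mx: 0, 0.726, 0.4844, 0.18, 0.0976, 0.0876, 0.0273, 0.012 → R0 = 1.6149
x·lx·mx: 0, 0.726, 0.9688, 0.54, 0.3904, 0.438, 0.1638, 0.084 → Σ = 3.311
T = 3.311 / 1.6149 = 2.050282… → 2.05

2.05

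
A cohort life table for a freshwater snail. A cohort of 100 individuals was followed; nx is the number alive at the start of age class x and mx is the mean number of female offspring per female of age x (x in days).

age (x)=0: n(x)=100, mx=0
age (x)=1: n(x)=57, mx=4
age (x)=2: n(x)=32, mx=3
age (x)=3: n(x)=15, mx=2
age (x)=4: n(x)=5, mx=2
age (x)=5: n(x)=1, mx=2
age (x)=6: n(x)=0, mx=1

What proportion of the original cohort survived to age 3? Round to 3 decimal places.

0.150

l_3 = n_3/n_0 = 15/100 = 0.15 → 0.150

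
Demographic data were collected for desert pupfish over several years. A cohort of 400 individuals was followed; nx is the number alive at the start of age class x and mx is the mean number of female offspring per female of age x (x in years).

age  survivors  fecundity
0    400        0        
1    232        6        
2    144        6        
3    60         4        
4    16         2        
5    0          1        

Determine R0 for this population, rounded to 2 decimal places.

6.32

lx = nx/n0 = nx/400: 1, 0.58, 0.36, 0.15, 0.04, 0
lx·mx by age: 0, 3.48, 2.16, 0.6, 0.08, 0
R0 = Σ lx·mx = 6.32 → 6.32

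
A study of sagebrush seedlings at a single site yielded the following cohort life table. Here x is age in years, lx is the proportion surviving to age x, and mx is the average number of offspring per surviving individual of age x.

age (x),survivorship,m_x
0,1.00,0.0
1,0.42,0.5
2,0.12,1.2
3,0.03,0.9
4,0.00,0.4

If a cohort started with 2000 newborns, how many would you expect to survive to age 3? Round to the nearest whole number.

60

Expected survivors = N0 · l_3 = 2000 × 0.03 = 60 → 60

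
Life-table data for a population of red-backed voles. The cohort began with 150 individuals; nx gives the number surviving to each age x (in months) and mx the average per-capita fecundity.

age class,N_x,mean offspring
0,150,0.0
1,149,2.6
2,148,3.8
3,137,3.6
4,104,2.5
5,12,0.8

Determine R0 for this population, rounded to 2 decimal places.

lx = nx/n0 = nx/150: 1, 0.99333…, 0.98667…, 0.91333…, 0.69333…, 0.08
lx·mx by age: 0, 2.582667…, 3.749333…, 3.288…, 1.733333…, 0.064
R0 = Σ lx·mx = 11.417333… → 11.42

11.42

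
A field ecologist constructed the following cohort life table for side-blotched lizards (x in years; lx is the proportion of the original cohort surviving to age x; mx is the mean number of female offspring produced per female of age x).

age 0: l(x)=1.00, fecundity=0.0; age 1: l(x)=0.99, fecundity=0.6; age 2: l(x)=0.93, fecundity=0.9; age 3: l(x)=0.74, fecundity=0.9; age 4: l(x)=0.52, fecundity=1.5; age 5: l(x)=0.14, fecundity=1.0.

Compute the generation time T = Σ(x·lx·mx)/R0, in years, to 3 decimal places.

lx·mx: 0, 0.594, 0.837, 0.666, 0.78, 0.14 → R0 = 3.017
x·lx·mx: 0, 0.594, 1.674, 1.998, 3.12, 0.7 → Σ = 8.086
T = 8.086 / 3.017 = 2.680146… → 2.680

2.680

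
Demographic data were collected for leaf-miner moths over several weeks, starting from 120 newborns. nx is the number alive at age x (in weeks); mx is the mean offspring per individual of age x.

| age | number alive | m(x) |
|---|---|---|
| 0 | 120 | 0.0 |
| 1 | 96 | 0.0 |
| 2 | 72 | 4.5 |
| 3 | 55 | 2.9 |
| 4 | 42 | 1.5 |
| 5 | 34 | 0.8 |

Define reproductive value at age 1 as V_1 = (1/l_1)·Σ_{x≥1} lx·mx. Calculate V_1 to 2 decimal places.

lx = nx/n0 = nx/120: 1, 0.8, 0.6, 0.45833…, 0.35, 0.28333…
lx·mx for x ≥ 1: 0, 2.7, 1.329167…, 0.525, 0.226667… → sum = 4.780833…
V_1 = 4.780833… / l_1 = 4.780833… / 0.8 = 5.976042… → 5.98

5.98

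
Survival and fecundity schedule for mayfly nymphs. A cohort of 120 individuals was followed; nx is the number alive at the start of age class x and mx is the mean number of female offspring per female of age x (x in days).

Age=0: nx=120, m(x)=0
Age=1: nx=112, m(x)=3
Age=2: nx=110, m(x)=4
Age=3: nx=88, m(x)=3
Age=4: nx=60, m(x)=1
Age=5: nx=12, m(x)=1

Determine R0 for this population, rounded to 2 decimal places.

9.27

lx = nx/n0 = nx/120: 1, 0.93333…, 0.91667…, 0.73333…, 0.5, 0.1
lx·mx by age: 0, 2.8…, 3.666667…, 2.2…, 0.5, 0.1
R0 = Σ lx·mx = 9.266667… → 9.27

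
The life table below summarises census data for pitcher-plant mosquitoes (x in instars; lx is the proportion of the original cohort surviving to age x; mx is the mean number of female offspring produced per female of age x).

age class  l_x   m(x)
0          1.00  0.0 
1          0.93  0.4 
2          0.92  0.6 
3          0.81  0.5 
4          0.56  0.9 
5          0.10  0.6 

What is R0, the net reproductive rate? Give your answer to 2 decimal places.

lx·mx by age: 0, 0.372, 0.552, 0.405, 0.504, 0.06
R0 = Σ lx·mx = 1.893 → 1.89

1.89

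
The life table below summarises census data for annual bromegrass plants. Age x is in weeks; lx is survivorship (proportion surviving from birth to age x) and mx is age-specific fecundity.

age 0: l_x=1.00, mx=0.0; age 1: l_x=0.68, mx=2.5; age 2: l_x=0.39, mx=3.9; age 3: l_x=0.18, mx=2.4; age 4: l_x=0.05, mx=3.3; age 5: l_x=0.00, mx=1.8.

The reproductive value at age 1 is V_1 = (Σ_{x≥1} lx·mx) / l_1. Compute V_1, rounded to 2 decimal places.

lx·mx for x ≥ 1: 1.7, 1.521, 0.432, 0.165, 0 → sum = 3.818
V_1 = 3.818 / l_1 = 3.818 / 0.68 = 5.614706… → 5.61

5.61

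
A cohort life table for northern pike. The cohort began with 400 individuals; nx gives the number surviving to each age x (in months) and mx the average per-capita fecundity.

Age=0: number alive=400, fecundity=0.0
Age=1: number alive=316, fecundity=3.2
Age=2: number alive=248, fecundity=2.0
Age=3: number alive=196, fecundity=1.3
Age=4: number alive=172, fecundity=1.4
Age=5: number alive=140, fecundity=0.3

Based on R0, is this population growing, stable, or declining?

growing

lx = nx/n0 = nx/400: 1, 0.79, 0.62, 0.49, 0.43, 0.35
R0 = Σ lx·mx = 0 + 2.528 + 1.24 + 0.637 + 0.602 + 0.105 = 5.112
R0 > 1, so the population is growing.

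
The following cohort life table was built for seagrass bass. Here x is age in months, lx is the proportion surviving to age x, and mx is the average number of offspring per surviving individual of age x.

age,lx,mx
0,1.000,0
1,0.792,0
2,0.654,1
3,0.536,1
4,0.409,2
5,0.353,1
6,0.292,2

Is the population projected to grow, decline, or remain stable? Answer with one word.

R0 = Σ lx·mx = 0 + 0 + 0.654 + 0.536 + 0.818 + 0.353 + 0.584 = 2.945
R0 > 1, so the population is growing.

growing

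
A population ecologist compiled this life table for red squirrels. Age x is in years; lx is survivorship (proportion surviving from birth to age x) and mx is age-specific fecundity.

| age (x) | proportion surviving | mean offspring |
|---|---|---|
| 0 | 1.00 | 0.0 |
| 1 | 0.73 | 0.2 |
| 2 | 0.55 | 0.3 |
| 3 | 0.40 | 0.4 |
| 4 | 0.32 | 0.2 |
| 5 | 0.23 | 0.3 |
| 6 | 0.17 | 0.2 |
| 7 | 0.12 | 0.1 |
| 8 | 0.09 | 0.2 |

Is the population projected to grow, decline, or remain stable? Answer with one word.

R0 = Σ lx·mx = 0 + 0.146 + 0.165 + 0.16 + 0.064 + 0.069 + 0.034 + 0.012 + 0.018 = 0.668
R0 < 1, so the population is declining.

declining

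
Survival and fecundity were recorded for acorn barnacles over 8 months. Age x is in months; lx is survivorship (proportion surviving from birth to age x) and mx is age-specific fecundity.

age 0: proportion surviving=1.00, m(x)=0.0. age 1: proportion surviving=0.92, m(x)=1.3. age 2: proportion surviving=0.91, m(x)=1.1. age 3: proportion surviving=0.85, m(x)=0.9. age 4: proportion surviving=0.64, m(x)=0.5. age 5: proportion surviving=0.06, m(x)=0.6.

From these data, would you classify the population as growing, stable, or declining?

R0 = Σ lx·mx = 0 + 1.196 + 1.001 + 0.765 + 0.32 + 0.036 = 3.318
R0 > 1, so the population is growing.

growing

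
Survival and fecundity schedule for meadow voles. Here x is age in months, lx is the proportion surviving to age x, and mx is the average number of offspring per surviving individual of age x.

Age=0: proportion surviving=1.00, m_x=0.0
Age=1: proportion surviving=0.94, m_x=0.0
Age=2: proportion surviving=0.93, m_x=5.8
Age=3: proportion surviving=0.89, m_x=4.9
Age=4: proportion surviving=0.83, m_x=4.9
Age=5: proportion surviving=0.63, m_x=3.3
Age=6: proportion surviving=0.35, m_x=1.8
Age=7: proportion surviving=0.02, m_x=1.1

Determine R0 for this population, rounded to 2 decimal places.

16.55

lx·mx by age: 0, 0, 5.394, 4.361, 4.067, 2.079, 0.63, 0.022
R0 = Σ lx·mx = 16.553 → 16.55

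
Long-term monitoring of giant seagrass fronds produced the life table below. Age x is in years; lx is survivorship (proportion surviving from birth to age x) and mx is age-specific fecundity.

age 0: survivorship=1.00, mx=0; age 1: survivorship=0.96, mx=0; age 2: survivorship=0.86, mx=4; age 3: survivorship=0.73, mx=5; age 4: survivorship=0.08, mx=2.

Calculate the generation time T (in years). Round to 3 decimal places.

lx·mx: 0, 0, 3.44, 3.65, 0.16 → R0 = 7.25
x·lx·mx: 0, 0, 6.88, 10.95, 0.64 → Σ = 18.47
T = 18.47 / 7.25 = 2.547586… → 2.548

2.548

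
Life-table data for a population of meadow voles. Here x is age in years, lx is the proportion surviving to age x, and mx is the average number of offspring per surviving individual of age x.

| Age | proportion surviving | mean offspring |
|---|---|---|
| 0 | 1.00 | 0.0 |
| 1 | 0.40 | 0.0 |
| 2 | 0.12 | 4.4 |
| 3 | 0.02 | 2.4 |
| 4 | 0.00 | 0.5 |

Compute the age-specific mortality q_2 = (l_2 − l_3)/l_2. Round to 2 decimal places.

q_2 = (l_2 − l_3) / l_2 = (0.12 − 0.02) / 0.12
     = 0.1 / 0.12 = 0.833333… → 0.83

0.83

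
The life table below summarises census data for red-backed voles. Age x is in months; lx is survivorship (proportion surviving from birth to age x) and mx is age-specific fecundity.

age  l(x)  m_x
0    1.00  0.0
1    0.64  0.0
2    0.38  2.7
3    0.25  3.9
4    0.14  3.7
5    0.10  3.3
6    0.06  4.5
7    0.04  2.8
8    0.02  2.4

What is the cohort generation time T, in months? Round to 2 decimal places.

lx·mx: 0, 0, 1.026, 0.975, 0.518, 0.33, 0.27, 0.112, 0.048 → R0 = 3.279
x·lx·mx: 0, 0, 2.052, 2.925, 2.072, 1.65, 1.62, 0.784, 0.384 → Σ = 11.487
T = 11.487 / 3.279 = 3.503202… → 3.50

3.50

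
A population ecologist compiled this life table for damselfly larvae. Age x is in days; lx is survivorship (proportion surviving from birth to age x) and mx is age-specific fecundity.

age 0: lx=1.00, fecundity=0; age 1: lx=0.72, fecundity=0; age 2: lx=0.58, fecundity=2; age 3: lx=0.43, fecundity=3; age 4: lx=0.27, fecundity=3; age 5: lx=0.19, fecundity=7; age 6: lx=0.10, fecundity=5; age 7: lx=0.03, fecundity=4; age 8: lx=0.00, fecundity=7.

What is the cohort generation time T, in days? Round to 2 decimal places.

3.82

lx·mx: 0, 0, 1.16, 1.29, 0.81, 1.33, 0.5, 0.12, 0 → R0 = 5.21
x·lx·mx: 0, 0, 2.32, 3.87, 3.24, 6.65, 3, 0.84, 0 → Σ = 19.92
T = 19.92 / 5.21 = 3.823417… → 3.82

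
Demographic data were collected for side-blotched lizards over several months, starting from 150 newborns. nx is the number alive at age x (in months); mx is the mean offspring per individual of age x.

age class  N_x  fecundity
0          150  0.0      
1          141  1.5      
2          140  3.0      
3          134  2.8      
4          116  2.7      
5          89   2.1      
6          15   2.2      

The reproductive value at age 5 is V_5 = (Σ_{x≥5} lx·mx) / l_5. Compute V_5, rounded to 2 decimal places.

2.47

lx = nx/n0 = nx/150: 1, 0.94, 0.93333…, 0.89333…, 0.77333…, 0.59333…, 0.1
lx·mx for x ≥ 5: 1.246…, 0.22 → sum = 1.466…
V_5 = 1.466… / l_5 = 1.466… / 0.593333… = 2.470787… → 2.47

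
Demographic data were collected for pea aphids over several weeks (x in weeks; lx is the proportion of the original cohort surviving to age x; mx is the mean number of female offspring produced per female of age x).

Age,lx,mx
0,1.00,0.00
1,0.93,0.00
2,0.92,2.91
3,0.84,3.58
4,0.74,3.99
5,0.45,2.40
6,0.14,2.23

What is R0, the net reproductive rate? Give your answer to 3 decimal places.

10.029

lx·mx by age: 0, 0, 2.6772, 3.0072, 2.9526, 1.08, 0.3122
R0 = Σ lx·mx = 10.0292 → 10.029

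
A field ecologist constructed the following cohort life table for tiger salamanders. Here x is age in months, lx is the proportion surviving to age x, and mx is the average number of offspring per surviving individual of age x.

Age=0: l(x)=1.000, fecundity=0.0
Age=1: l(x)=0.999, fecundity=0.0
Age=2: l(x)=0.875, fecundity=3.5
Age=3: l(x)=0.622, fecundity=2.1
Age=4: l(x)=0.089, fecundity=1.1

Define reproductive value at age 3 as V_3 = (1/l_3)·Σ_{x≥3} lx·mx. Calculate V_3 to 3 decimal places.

2.257

lx·mx for x ≥ 3: 1.3062, 0.0979 → sum = 1.4041
V_3 = 1.4041 / l_3 = 1.4041 / 0.622 = 2.257395… → 2.257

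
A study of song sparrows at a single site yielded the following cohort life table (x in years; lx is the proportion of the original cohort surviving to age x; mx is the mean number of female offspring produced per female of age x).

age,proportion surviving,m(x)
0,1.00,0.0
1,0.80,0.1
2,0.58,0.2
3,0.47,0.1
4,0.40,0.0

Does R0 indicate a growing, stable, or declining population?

R0 = Σ lx·mx = 0 + 0.08 + 0.116 + 0.047 + 0 = 0.243
R0 < 1, so the population is declining.

declining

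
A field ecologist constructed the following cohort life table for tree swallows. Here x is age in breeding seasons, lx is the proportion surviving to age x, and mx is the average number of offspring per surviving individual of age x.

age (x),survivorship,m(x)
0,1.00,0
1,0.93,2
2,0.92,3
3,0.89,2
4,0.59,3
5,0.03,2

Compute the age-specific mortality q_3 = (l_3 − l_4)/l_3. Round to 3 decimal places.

q_3 = (l_3 − l_4) / l_3 = (0.89 − 0.59) / 0.89
     = 0.3 / 0.89 = 0.337079… → 0.337

0.337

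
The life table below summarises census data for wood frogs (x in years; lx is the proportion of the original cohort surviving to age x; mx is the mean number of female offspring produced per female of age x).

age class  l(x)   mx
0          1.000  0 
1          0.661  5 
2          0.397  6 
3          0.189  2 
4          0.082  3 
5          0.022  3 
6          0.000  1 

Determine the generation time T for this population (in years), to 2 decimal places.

lx·mx: 0, 3.305, 2.382, 0.378, 0.246, 0.066, 0 → R0 = 6.377
x·lx·mx: 0, 3.305, 4.764, 1.134, 0.984, 0.33, 0 → Σ = 10.517
T = 10.517 / 6.377 = 1.649208… → 1.65

1.65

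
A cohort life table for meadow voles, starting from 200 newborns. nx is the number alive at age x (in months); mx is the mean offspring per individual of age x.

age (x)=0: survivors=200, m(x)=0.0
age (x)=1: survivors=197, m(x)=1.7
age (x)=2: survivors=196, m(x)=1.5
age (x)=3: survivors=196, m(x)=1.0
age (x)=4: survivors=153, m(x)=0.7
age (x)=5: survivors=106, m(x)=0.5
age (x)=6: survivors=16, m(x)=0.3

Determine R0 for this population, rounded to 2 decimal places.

lx = nx/n0 = nx/200: 1, 0.985, 0.98, 0.98, 0.765, 0.53, 0.08
lx·mx by age: 0, 1.6745, 1.47, 0.98, 0.5355, 0.265, 0.024
R0 = Σ lx·mx = 4.949 → 4.95

4.95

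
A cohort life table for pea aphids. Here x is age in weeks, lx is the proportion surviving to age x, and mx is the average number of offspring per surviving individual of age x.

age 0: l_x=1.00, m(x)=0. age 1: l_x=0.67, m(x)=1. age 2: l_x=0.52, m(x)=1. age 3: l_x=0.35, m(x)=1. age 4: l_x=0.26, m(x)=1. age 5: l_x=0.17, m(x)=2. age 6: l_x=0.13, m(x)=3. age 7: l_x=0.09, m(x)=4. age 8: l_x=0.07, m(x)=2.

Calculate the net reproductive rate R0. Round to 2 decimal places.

3.03

lx·mx by age: 0, 0.67, 0.52, 0.35, 0.26, 0.34, 0.39, 0.36, 0.14
R0 = Σ lx·mx = 3.03 → 3.03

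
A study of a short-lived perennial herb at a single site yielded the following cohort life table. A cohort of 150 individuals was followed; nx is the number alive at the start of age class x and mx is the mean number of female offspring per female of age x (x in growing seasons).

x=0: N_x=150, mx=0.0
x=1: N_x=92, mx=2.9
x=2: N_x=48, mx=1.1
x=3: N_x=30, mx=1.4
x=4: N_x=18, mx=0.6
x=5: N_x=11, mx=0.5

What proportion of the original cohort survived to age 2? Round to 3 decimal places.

0.320

l_2 = n_2/n_0 = 48/150 = 0.32 → 0.320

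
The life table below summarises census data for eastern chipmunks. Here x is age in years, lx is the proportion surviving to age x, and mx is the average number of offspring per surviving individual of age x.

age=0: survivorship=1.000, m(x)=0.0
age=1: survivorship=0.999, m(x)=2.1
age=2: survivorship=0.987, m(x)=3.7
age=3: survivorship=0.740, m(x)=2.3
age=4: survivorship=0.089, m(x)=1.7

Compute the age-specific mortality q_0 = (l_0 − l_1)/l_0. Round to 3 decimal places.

q_0 = (l_0 − l_1) / l_0 = (1 − 0.999) / 1
     = 0.001 / 1 = 0.001 → 0.001

0.001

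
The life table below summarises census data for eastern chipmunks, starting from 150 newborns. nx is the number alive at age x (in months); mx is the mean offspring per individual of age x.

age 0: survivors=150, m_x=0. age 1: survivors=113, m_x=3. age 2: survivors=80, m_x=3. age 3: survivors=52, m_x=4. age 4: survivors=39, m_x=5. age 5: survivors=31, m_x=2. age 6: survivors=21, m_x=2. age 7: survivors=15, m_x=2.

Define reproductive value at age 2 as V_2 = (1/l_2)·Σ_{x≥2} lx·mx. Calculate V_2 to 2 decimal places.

9.71

lx = nx/n0 = nx/150: 1, 0.75333…, 0.53333…, 0.34667…, 0.26, 0.20667…, 0.14, 0.1
lx·mx for x ≥ 2: 1.6…, 1.386667…, 1.3, 0.413333…, 0.28, 0.2 → sum = 5.18…
V_2 = 5.18… / l_2 = 5.18… / 0.533333… = 9.7125… → 9.71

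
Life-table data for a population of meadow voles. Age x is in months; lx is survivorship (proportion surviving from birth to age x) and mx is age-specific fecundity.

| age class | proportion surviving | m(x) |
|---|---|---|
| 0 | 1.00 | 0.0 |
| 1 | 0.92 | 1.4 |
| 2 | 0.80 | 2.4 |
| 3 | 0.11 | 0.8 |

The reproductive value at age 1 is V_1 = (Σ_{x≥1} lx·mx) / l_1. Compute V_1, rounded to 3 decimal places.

3.583

lx·mx for x ≥ 1: 1.288, 1.92, 0.088 → sum = 3.296
V_1 = 3.296 / l_1 = 3.296 / 0.92 = 3.582609… → 3.583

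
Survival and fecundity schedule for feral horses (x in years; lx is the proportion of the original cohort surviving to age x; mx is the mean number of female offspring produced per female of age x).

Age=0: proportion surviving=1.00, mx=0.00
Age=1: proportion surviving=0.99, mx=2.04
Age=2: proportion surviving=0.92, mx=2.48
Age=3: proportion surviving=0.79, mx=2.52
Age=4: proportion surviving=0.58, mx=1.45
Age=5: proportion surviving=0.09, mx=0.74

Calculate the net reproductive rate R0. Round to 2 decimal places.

lx·mx by age: 0, 2.0196, 2.2816, 1.9908, 0.841, 0.0666
R0 = Σ lx·mx = 7.1996 → 7.20

7.20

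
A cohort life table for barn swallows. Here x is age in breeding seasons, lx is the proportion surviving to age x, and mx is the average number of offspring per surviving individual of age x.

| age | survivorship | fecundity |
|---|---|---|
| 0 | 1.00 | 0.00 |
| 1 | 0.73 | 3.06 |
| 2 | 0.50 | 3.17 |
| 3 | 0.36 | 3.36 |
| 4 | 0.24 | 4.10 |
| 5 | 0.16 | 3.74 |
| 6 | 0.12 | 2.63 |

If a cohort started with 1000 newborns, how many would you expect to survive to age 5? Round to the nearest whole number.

160

Expected survivors = N0 · l_5 = 1000 × 0.16 = 160 → 160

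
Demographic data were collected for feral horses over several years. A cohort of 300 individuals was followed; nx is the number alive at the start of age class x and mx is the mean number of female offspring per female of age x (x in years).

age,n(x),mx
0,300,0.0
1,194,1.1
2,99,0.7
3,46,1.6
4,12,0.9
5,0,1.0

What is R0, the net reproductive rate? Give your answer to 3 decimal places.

lx = nx/n0 = nx/300: 1, 0.64667…, 0.33, 0.15333…, 0.04, 0
lx·mx by age: 0, 0.711333…, 0.231, 0.245333…, 0.036, 0
R0 = Σ lx·mx = 1.223667… → 1.224

1.224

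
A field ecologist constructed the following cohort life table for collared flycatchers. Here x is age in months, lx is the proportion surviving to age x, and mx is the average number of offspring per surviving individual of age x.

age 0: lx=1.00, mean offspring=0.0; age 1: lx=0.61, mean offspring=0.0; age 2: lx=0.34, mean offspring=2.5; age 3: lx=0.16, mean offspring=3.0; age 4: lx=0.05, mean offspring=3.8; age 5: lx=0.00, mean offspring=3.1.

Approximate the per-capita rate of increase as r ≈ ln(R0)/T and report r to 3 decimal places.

0.163

R0 = Σ lx·mx = 0 + 0 + 0.85 + 0.48 + 0.19 + 0 = 1.52
Σ x·lx·mx = 3.9; T = 3.9/1.52 = 2.56579…
r ≈ ln(R0)/T = ln(1.52)/2.56579… = 0.16319… → 0.163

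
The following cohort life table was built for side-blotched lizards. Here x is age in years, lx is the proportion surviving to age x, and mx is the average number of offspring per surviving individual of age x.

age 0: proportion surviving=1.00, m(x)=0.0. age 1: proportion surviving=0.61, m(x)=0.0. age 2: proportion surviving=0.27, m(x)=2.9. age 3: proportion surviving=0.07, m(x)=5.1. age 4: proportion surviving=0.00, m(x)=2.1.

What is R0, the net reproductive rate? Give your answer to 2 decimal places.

lx·mx by age: 0, 0, 0.783, 0.357, 0
R0 = Σ lx·mx = 1.14 → 1.14

1.14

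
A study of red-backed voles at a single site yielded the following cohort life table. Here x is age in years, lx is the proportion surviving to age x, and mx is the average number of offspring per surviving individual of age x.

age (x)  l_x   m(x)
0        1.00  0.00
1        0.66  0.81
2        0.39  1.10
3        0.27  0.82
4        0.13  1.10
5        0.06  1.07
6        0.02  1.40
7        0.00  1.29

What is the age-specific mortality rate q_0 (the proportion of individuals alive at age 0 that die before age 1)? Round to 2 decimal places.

q_0 = (l_0 − l_1) / l_0 = (1 − 0.66) / 1
     = 0.34 / 1 = 0.34 → 0.34

0.34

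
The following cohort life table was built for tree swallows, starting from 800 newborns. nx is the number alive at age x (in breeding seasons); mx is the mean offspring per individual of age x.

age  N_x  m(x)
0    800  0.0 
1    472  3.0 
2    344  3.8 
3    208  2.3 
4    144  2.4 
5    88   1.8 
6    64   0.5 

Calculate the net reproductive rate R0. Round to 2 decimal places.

4.67

lx = nx/n0 = nx/800: 1, 0.59, 0.43, 0.26, 0.18, 0.11, 0.08
lx·mx by age: 0, 1.77, 1.634, 0.598, 0.432, 0.198, 0.04
R0 = Σ lx·mx = 4.672 → 4.67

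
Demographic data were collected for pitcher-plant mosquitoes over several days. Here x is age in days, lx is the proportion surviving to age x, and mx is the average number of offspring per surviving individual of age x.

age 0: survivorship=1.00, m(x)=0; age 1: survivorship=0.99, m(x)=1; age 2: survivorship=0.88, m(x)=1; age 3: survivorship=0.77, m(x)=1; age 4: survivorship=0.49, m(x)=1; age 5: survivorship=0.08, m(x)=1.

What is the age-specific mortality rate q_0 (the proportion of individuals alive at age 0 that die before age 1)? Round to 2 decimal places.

q_0 = (l_0 − l_1) / l_0 = (1 − 0.99) / 1
     = 0.01 / 1 = 0.01 → 0.01

0.01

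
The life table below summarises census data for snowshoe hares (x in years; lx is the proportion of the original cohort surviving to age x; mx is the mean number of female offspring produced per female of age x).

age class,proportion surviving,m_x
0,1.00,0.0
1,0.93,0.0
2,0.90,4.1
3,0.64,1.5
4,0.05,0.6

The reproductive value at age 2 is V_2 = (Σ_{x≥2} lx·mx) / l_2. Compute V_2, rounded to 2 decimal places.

5.20

lx·mx for x ≥ 2: 3.69, 0.96, 0.03 → sum = 4.68
V_2 = 4.68 / l_2 = 4.68 / 0.9 = 5.2 → 5.20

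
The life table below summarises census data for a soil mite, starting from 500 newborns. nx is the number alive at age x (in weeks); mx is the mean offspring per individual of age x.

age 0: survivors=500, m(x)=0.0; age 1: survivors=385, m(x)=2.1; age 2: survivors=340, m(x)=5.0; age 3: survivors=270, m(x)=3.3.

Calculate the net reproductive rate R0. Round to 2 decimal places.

6.80

lx = nx/n0 = nx/500: 1, 0.77, 0.68, 0.54
lx·mx by age: 0, 1.617, 3.4, 1.782
R0 = Σ lx·mx = 6.799 → 6.80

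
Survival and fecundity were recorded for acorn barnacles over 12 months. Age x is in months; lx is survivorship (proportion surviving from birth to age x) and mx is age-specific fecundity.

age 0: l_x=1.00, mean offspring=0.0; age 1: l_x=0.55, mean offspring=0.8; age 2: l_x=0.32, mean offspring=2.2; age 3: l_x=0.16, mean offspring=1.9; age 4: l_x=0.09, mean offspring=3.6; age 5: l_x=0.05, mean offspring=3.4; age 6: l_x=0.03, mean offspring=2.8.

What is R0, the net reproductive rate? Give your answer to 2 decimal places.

lx·mx by age: 0, 0.44, 0.704, 0.304, 0.324, 0.17, 0.084
R0 = Σ lx·mx = 2.026 → 2.03

2.03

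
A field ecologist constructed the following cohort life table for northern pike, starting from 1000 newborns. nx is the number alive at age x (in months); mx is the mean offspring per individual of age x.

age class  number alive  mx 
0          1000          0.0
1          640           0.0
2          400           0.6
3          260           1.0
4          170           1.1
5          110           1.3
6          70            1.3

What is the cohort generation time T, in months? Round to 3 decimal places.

3.549

lx = nx/n0 = nx/1000: 1, 0.64, 0.4, 0.26, 0.17, 0.11, 0.07
lx·mx: 0, 0, 0.24, 0.26, 0.187, 0.143, 0.091 → R0 = 0.921
x·lx·mx: 0, 0, 0.48, 0.78, 0.748, 0.715, 0.546 → Σ = 3.269
T = 3.269 / 0.921 = 3.549403… → 3.549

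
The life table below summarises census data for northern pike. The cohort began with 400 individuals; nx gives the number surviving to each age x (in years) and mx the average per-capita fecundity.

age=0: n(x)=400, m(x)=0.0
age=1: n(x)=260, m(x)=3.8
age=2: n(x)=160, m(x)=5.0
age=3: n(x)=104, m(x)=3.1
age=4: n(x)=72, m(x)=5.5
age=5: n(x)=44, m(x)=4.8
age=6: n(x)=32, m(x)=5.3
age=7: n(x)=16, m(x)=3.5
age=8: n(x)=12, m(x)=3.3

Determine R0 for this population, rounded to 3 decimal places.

lx = nx/n0 = nx/400: 1, 0.65, 0.4, 0.26, 0.18, 0.11, 0.08, 0.04, 0.03
lx·mx by age: 0, 2.47, 2, 0.806, 0.99, 0.528, 0.424, 0.14, 0.099
R0 = Σ lx·mx = 7.457 → 7.457

7.457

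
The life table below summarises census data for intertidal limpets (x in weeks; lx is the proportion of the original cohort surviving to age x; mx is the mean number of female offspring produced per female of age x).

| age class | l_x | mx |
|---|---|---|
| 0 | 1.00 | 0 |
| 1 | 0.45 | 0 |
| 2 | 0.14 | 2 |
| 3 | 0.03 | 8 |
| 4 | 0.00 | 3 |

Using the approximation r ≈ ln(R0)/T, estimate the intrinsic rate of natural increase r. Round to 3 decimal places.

R0 = Σ lx·mx = 0 + 0 + 0.28 + 0.24 + 0 = 0.52
Σ x·lx·mx = 1.28; T = 1.28/0.52 = 2.46154…
r ≈ ln(R0)/T = ln(0.52)/2.46154… = -0.26566… → -0.266

-0.266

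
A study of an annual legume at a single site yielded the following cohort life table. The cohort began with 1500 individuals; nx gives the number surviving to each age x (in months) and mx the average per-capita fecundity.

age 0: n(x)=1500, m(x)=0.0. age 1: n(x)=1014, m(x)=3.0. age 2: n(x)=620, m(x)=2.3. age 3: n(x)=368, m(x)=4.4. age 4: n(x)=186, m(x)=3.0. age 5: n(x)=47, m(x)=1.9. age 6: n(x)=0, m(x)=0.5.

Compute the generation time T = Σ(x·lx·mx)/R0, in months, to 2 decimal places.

1.99

lx = nx/n0 = nx/1500: 1, 0.676, 0.41333…, 0.24533…, 0.124, 0.03133…, 0
lx·mx: 0, 2.028, 0.950667…, 1.079467…, 0.372, 0.059533…, 0 → R0 = 4.489667…
x·lx·mx: 0, 2.028, 1.901333…, 3.2384…, 1.488, 0.297667…, 0 → Σ = 8.9534…
T = 8.9534… / 4.489667… = 1.994224… → 1.99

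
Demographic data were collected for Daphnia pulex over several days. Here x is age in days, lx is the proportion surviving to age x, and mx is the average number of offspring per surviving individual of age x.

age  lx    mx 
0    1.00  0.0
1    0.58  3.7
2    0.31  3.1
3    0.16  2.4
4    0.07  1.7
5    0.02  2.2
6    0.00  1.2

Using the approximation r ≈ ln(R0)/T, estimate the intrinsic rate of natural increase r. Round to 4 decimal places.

0.8004

R0 = Σ lx·mx = 0 + 2.146 + 0.961 + 0.384 + 0.119 + 0.044 + 0 = 3.654
Σ x·lx·mx = 5.916; T = 5.916/3.654 = 1.61905…
r ≈ ln(R0)/T = ln(3.654)/1.61905… = 0.800361… → 0.8004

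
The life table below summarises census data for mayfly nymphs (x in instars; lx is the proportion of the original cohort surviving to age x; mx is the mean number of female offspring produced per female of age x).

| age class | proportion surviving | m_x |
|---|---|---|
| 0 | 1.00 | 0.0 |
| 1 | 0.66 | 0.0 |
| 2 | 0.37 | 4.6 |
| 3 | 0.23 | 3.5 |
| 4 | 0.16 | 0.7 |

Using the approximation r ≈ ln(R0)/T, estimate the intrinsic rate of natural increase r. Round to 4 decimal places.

R0 = Σ lx·mx = 0 + 0 + 1.702 + 0.805 + 0.112 = 2.619
Σ x·lx·mx = 6.267; T = 6.267/2.619 = 2.3929…
r ≈ ln(R0)/T = ln(2.619)/2.3929… = 0.402354… → 0.4024

0.4024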